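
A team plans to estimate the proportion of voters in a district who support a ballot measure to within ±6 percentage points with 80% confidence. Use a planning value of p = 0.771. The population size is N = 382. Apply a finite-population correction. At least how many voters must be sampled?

67

For a proportion with margin E = 0.06 at 80% confidence, z = 1.282.
n = p̂(1−p̂)(z/E)² = 0.771 × 0.229 × (1.282/0.06)² = 80.61 — call this n₀.
Finite-population correction with N = 382: n = n₀ / (1 + (n₀−1)/N) = 80.61 / 1.208 = 66.73
Round up: n = 67.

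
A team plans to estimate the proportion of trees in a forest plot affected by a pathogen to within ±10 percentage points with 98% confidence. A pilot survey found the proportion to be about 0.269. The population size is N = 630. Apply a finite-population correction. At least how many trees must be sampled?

For a proportion with margin E = 0.1 at 98% confidence, z = 2.326.
n = p̂(1−p̂)(z/E)² = 0.269 × 0.731 × (2.326/0.1)² = 106.39 — call this n₀.
Finite-population correction with N = 630: n = n₀ / (1 + (n₀−1)/N) = 106.39 / 1.167 = 91.17
Round up: n = 92.

n = 92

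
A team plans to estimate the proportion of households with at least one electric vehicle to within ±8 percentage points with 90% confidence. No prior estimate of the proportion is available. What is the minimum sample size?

106

For a proportion with margin E = 0.08 at 90% confidence, z = 1.645.
With no prior estimate, use p = 0.5, which maximizes p(1−p) at 0.25.
n = 0.25 × (z/E)² = 0.25 × (1.645/0.08)² = 105.70
Round up: n = 106.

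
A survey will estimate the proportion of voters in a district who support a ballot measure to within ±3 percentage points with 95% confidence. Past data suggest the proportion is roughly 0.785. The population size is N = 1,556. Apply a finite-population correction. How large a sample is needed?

For a proportion with margin E = 0.03 at 95% confidence, z = 1.960.
n = p̂(1−p̂)(z/E)² = 0.785 × 0.215 × (1.960/0.03)² = 720.41 — call this n₀.
Finite-population correction with N = 1,556: n = n₀ / (1 + (n₀−1)/N) = 720.41 / 1.462 = 492.76
Round up: n = 493.

493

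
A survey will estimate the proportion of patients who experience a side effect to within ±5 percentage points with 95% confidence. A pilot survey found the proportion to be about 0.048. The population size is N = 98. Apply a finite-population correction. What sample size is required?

42

For a proportion with margin E = 0.05 at 95% confidence, z = 1.960.
n = p̂(1−p̂)(z/E)² = 0.048 × 0.952 × (1.960/0.05)² = 70.22 — call this n₀.
Finite-population correction with N = 98: n = n₀ / (1 + (n₀−1)/N) = 70.22 / 1.706 = 41.16
Round up: n = 42.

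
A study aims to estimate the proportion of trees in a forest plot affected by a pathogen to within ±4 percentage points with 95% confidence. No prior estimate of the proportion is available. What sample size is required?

601

For a proportion with margin E = 0.04 at 95% confidence, z = 1.960.
With no prior estimate, use p = 0.5, which maximizes p(1−p) at 0.25.
n = 0.25 × (z/E)² = 0.25 × (1.960/0.04)² = 600.25
Round up: n = 601.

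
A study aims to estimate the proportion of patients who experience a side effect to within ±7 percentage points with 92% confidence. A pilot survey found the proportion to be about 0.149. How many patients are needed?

For a proportion with margin E = 0.07 at 92% confidence, z = 1.751.
n = p̂(1−p̂)(z/E)² = 0.149 × 0.851 × (1.751/0.07)² = 79.34
Round up: n = 80.

n = 80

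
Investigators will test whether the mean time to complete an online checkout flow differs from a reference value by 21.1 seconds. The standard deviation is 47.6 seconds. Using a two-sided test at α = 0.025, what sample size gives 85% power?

For a one-sample z-test, n = ((z_{α/2} + z_β)·σ/δ)².
z_{α/2} = 2.241 (two-sided α = 0.025); z_β = 1.036 (power 85% → β = 0.15).
n = (3.277 × 47.6 / 21.1)² = 54.65
Round up: n = 55.

n = 55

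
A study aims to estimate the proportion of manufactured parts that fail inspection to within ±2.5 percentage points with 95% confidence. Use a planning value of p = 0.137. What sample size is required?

727

For a proportion with margin E = 0.025 at 95% confidence, z = 1.960.
n = p̂(1−p̂)(z/E)² = 0.137 × 0.863 × (1.960/0.025)² = 726.71
Round up: n = 727.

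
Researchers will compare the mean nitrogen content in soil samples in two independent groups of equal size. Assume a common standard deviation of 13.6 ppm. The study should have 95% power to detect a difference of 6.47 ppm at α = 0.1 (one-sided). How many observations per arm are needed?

For two equal groups, n per group = 2·((z_α + z_β)·σ/δ)².
z_α = 1.282; z_β = 1.645 (power 95%).
n = 2 × (2.927 × 13.6 / 6.47)² = 2 × 37.85 = 75.70
Round up: n = 76 per group.

76 per group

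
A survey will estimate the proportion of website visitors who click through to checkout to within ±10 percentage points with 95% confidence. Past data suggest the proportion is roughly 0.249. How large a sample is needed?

For a proportion with margin E = 0.1 at 95% confidence, z = 1.960.
n = p̂(1−p̂)(z/E)² = 0.249 × 0.751 × (1.960/0.1)² = 71.84
Round up: n = 72.

72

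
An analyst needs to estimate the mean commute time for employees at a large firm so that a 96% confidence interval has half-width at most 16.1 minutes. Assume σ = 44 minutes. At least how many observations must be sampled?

n = 32

For a mean, the margin of error is E = z·σ/√n, so n = (zσ/E)².
At 96% confidence, z = 2.054.
n = (2.054 × 44 / 16.1)² = 31.51
Round up: n = 32.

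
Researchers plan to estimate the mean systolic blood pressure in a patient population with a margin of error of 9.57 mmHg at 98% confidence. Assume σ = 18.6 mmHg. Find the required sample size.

21

For a mean, the margin of error is E = z·σ/√n, so n = (zσ/E)².
At 98% confidence, z = 2.326.
n = (2.326 × 18.6 / 9.57)² = 20.44
Round up: n = 21.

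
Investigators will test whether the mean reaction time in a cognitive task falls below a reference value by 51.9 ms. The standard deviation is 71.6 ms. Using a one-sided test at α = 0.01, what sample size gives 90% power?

For a one-sample z-test, n = ((z_α + z_β)·σ/δ)².
z_α = 2.326 (one-sided α = 0.01); z_β = 1.282 (power 90% → β = 0.1).
n = (3.608 × 71.6 / 51.9)² = 24.78
Round up: n = 25.

25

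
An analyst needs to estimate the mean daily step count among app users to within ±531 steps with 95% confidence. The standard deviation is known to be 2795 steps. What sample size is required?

n = 107

For a mean, the margin of error is E = z·σ/√n, so n = (zσ/E)².
At 95% confidence, z = 1.960.
n = (1.960 × 2795 / 531)² = 106.44
Round up: n = 107.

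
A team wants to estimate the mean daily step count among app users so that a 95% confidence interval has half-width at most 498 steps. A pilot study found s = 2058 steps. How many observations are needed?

n = 66

For a mean, the margin of error is E = z·σ/√n, so n = (zσ/E)².
At 95% confidence, z = 1.960.
n = (1.960 × 2058 / 498)² = 65.61
Round up: n = 66.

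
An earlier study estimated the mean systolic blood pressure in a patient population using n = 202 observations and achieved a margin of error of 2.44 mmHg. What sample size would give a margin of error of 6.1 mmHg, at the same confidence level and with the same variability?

Margin of error scales as 1/√n, so n₂ = n₁·(E₁/E₂)².
n₂ = 202 × (2.44/6.1)² = 202 × 0.16 = 32.32
Round up: n₂ = 33.

33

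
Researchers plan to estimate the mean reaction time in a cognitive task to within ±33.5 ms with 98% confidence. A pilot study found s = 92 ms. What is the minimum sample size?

n = 41

For a mean, the margin of error is E = z·σ/√n, so n = (zσ/E)².
At 98% confidence, z = 2.326.
n = (2.326 × 92 / 33.5)² = 40.80
Round up: n = 41.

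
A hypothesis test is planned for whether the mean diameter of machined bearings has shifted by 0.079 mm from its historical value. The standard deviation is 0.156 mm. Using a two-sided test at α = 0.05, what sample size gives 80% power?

For a one-sample z-test, n = ((z_{α/2} + z_β)·σ/δ)².
z_{α/2} = 1.960 (two-sided α = 0.05); z_β = 0.842 (power 80% → β = 0.2).
n = (2.802 × 0.156 / 0.079)² = 30.61
Round up: n = 31.

31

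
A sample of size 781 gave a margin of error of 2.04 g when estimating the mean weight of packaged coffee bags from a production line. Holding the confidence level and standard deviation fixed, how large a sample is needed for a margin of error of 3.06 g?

n = 348

Margin of error scales as 1/√n, so n₂ = n₁·(E₁/E₂)².
n₂ = 781 × (2.04/3.06)² = 781 × 0.4444 = 347.08
Round up: n₂ = 348.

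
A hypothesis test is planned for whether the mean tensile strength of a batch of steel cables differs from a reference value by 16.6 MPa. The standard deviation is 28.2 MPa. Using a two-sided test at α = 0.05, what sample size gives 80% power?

n = 23

For a one-sample z-test, n = ((z_{α/2} + z_β)·σ/δ)².
z_{α/2} = 1.960 (two-sided α = 0.05); z_β = 0.842 (power 80% → β = 0.2).
n = (2.802 × 28.2 / 16.6)² = 22.66
Round up: n = 23.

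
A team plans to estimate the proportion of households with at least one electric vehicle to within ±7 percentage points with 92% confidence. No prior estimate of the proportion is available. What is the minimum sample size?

For a proportion with margin E = 0.07 at 92% confidence, z = 1.751.
With no prior estimate, use p = 0.5, which maximizes p(1−p) at 0.25.
n = 0.25 × (z/E)² = 0.25 × (1.751/0.07)² = 156.43
Round up: n = 157.

157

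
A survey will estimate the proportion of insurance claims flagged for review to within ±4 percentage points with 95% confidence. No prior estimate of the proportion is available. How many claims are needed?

For a proportion with margin E = 0.04 at 95% confidence, z = 1.960.
With no prior estimate, use p = 0.5, which maximizes p(1−p) at 0.25.
n = 0.25 × (z/E)² = 0.25 × (1.960/0.04)² = 600.25
Round up: n = 601.

n = 601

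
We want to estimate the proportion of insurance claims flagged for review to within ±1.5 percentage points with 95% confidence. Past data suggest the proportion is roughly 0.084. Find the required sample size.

For a proportion with margin E = 0.015 at 95% confidence, z = 1.960.
n = p̂(1−p̂)(z/E)² = 0.084 × 0.916 × (1.960/0.015)² = 1313.72
Round up: n = 1314.

n = 1314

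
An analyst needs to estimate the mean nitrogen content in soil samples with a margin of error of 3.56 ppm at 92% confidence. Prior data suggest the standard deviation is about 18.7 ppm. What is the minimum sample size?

85

For a mean, the margin of error is E = z·σ/√n, so n = (zσ/E)².
At 92% confidence, z = 1.751.
n = (1.751 × 18.7 / 3.56)² = 84.60
Round up: n = 85.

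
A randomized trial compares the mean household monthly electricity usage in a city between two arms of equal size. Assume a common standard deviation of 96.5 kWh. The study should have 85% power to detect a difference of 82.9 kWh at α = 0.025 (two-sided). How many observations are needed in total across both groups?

60 total

For two equal groups, n per group = 2·((z_{α/2} + z_β)·σ/δ)².
z_{α/2} = 2.241; z_β = 1.036 (power 85%).
n = 2 × (3.277 × 96.5 / 82.9)² = 2 × 14.55 = 29.10
Round up: n = 30 per group.
Total across both groups: 2 × 30 = 60.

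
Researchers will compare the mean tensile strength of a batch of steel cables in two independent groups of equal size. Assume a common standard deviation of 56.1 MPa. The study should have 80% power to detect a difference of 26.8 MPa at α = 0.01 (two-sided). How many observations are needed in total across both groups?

206 total

For two equal groups, n per group = 2·((z_{α/2} + z_β)·σ/δ)².
z_{α/2} = 2.576; z_β = 0.842 (power 80%).
n = 2 × (3.418 × 56.1 / 26.8)² = 2 × 51.19 = 102.38
Round up: n = 103 per group.
Total across both groups: 2 × 103 = 206.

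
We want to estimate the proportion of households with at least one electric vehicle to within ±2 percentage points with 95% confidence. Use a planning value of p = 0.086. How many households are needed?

n = 755

For a proportion with margin E = 0.02 at 95% confidence, z = 1.960.
n = p̂(1−p̂)(z/E)² = 0.086 × 0.914 × (1.960/0.02)² = 754.91
Round up: n = 755.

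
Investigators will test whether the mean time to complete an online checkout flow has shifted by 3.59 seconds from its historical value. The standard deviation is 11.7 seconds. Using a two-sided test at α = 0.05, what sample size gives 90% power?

For a one-sample z-test, n = ((z_{α/2} + z_β)·σ/δ)².
z_{α/2} = 1.960 (two-sided α = 0.05); z_β = 1.282 (power 90% → β = 0.1).
n = (3.242 × 11.7 / 3.59)² = 111.64
Round up: n = 112.

n = 112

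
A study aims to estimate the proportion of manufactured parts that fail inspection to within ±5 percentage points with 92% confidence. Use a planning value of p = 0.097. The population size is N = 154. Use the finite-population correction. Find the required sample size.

For a proportion with margin E = 0.05 at 92% confidence, z = 1.751.
n = p̂(1−p̂)(z/E)² = 0.097 × 0.903 × (1.751/0.05)² = 107.42 — call this n₀.
Finite-population correction with N = 154: n = n₀ / (1 + (n₀−1)/N) = 107.42 / 1.691 = 63.52
Round up: n = 64.

64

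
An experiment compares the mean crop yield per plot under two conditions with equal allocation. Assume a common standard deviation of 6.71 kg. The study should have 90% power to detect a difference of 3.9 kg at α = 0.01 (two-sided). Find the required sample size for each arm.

For two equal groups, n per group = 2·((z_{α/2} + z_β)·σ/δ)².
z_{α/2} = 2.576; z_β = 1.282 (power 90%).
n = 2 × (3.858 × 6.71 / 3.9)² = 2 × 44.06 = 88.12
Round up: n = 89 per group.

89 per group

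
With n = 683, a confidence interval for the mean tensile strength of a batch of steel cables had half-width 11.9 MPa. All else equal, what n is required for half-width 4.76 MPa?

n = 4269

Margin of error scales as 1/√n, so n₂ = n₁·(E₁/E₂)².
n₂ = 683 × (11.9/4.76)² = 683 × 6.25 = 4268.75
Round up: n₂ = 4269.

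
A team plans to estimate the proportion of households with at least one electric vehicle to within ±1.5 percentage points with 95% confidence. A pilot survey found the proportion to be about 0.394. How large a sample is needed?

For a proportion with margin E = 0.015 at 95% confidence, z = 1.960.
n = p̂(1−p̂)(z/E)² = 0.394 × 0.606 × (1.960/0.015)² = 4076.60
Round up: n = 4077.

4077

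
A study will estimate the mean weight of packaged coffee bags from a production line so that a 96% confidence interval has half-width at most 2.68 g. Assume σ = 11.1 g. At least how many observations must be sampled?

73

For a mean, the margin of error is E = z·σ/√n, so n = (zσ/E)².
At 96% confidence, z = 2.054.
n = (2.054 × 11.1 / 2.68)² = 72.37
Round up: n = 73.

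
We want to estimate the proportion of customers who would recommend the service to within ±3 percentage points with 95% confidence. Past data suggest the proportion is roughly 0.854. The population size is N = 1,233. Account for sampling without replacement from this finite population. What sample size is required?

372

For a proportion with margin E = 0.03 at 95% confidence, z = 1.960.
n = p̂(1−p̂)(z/E)² = 0.854 × 0.146 × (1.960/0.03)² = 532.21 — call this n₀.
Finite-population correction with N = 1,233: n = n₀ / (1 + (n₀−1)/N) = 532.21 / 1.431 = 371.91
Round up: n = 372.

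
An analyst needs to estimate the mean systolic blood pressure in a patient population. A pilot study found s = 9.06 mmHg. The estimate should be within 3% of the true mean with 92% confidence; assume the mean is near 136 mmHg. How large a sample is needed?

For a mean, the margin of error is E = z·σ/√n, so n = (zσ/E)².
At 92% confidence, z = 1.751.
E = 3% of 136 = 4.08 mmHg.
n = (1.751 × 9.06 / 4.08)² = 15.12
Round up: n = 16.

16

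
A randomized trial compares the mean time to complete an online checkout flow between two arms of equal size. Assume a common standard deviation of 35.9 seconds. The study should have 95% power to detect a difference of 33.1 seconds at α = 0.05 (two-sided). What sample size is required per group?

31 per group

For two equal groups, n per group = 2·((z_{α/2} + z_β)·σ/δ)².
z_{α/2} = 1.960; z_β = 1.645 (power 95%).
n = 2 × (3.605 × 35.9 / 33.1)² = 2 × 15.29 = 30.58
Round up: n = 31 per group.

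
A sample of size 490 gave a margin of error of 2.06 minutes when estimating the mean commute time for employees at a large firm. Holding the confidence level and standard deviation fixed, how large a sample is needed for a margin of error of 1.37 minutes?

Margin of error scales as 1/√n, so n₂ = n₁·(E₁/E₂)².
n₂ = 490 × (2.06/1.37)² = 490 × 2.261 = 1107.89
Round up: n₂ = 1108.

1108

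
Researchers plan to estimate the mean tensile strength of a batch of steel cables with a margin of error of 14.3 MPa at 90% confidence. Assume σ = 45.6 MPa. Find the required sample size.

For a mean, the margin of error is E = z·σ/√n, so n = (zσ/E)².
At 90% confidence, z = 1.645.
n = (1.645 × 45.6 / 14.3)² = 27.52
Round up: n = 28.

28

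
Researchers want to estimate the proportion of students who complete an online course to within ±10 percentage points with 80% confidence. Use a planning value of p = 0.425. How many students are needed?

For a proportion with margin E = 0.1 at 80% confidence, z = 1.282.
n = p̂(1−p̂)(z/E)² = 0.425 × 0.575 × (1.282/0.1)² = 40.16
Round up: n = 41.

n = 41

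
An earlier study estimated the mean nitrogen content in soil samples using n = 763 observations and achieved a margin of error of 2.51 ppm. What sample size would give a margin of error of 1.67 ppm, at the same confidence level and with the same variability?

n = 1724

Margin of error scales as 1/√n, so n₂ = n₁·(E₁/E₂)².
n₂ = 763 × (2.51/1.67)² = 763 × 2.259 = 1723.62
Round up: n₂ = 1724.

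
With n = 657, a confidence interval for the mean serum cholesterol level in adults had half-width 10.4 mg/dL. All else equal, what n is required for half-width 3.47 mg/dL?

Margin of error scales as 1/√n, so n₂ = n₁·(E₁/E₂)².
n₂ = 657 × (10.4/3.47)² = 657 × 8.983 = 5901.83
Round up: n₂ = 5902.

5902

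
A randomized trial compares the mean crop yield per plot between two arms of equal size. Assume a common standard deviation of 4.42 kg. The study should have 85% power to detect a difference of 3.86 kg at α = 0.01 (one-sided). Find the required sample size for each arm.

For two equal groups, n per group = 2·((z_α + z_β)·σ/δ)².
z_α = 2.326; z_β = 1.036 (power 85%).
n = 2 × (3.362 × 4.42 / 3.86)² = 2 × 14.82 = 29.64
Round up: n = 30 per group.

30 per group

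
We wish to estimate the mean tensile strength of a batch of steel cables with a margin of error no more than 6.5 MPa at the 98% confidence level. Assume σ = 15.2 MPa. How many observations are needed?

For a mean, the margin of error is E = z·σ/√n, so n = (zσ/E)².
At 98% confidence, z = 2.326.
n = (2.326 × 15.2 / 6.5)² = 29.59
Round up: n = 30.

n = 30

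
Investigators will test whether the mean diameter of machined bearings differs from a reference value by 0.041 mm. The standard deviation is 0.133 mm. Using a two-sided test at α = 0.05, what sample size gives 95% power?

For a one-sample z-test, n = ((z_{α/2} + z_β)·σ/δ)².
z_{α/2} = 1.960 (two-sided α = 0.05); z_β = 1.645 (power 95% → β = 0.05).
n = (3.605 × 0.133 / 0.041)² = 136.76
Round up: n = 137.

137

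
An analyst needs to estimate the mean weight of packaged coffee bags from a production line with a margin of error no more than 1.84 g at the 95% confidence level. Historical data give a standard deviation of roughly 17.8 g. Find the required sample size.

For a mean, the margin of error is E = z·σ/√n, so n = (zσ/E)².
At 95% confidence, z = 1.960.
n = (1.960 × 17.8 / 1.84)² = 359.51
Round up: n = 360.

360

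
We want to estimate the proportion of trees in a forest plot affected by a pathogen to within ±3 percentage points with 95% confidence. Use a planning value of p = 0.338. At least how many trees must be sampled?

n = 956

For a proportion with margin E = 0.03 at 95% confidence, z = 1.960.
n = p̂(1−p̂)(z/E)² = 0.338 × 0.662 × (1.960/0.03)² = 955.09
Round up: n = 956.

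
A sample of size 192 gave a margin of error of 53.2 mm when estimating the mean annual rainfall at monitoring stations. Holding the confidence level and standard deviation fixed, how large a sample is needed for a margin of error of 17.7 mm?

Margin of error scales as 1/√n, so n₂ = n₁·(E₁/E₂)².
n₂ = 192 × (53.2/17.7)² = 192 × 9.034 = 1734.53
Round up: n₂ = 1735.

1735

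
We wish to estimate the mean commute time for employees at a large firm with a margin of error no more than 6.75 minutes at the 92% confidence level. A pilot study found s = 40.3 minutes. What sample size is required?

110

For a mean, the margin of error is E = z·σ/√n, so n = (zσ/E)².
At 92% confidence, z = 1.751.
n = (1.751 × 40.3 / 6.75)² = 109.29
Round up: n = 110.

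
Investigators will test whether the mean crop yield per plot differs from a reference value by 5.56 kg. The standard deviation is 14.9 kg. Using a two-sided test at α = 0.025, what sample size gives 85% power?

For a one-sample z-test, n = ((z_{α/2} + z_β)·σ/δ)².
z_{α/2} = 2.241 (two-sided α = 0.025); z_β = 1.036 (power 85% → β = 0.15).
n = (3.277 × 14.9 / 5.56)² = 77.12
Round up: n = 78.

n = 78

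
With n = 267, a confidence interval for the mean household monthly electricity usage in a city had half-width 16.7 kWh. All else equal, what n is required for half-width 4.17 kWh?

Margin of error scales as 1/√n, so n₂ = n₁·(E₁/E₂)².
n₂ = 267 × (16.7/4.17)² = 267 × 16.04 = 4282.68
Round up: n₂ = 4283.

4283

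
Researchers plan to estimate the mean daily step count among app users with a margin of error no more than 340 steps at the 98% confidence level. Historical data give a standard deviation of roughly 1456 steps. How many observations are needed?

For a mean, the margin of error is E = z·σ/√n, so n = (zσ/E)².
At 98% confidence, z = 2.326.
n = (2.326 × 1456 / 340)² = 99.22
Round up: n = 100.

100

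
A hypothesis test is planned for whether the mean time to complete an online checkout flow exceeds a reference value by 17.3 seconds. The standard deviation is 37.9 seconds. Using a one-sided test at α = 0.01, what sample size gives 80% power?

49

For a one-sample z-test, n = ((z_α + z_β)·σ/δ)².
z_α = 2.326 (one-sided α = 0.01); z_β = 0.842 (power 80% → β = 0.2).
n = (3.168 × 37.9 / 17.3)² = 48.17
Round up: n = 49.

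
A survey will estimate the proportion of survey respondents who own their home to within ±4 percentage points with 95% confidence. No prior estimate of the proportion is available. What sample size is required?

n = 601

For a proportion with margin E = 0.04 at 95% confidence, z = 1.960.
With no prior estimate, use p = 0.5, which maximizes p(1−p) at 0.25.
n = 0.25 × (z/E)² = 0.25 × (1.960/0.04)² = 600.25
Round up: n = 601.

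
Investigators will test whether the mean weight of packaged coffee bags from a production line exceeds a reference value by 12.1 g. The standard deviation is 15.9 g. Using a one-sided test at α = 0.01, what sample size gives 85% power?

For a one-sample z-test, n = ((z_α + z_β)·σ/δ)².
z_α = 2.326 (one-sided α = 0.01); z_β = 1.036 (power 85% → β = 0.15).
n = (3.362 × 15.9 / 12.1)² = 19.52
Round up: n = 20.

20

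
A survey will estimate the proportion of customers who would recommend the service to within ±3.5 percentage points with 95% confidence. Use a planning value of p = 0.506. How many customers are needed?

For a proportion with margin E = 0.035 at 95% confidence, z = 1.960.
n = p̂(1−p̂)(z/E)² = 0.506 × 0.494 × (1.960/0.035)² = 783.89
Round up: n = 784.

n = 784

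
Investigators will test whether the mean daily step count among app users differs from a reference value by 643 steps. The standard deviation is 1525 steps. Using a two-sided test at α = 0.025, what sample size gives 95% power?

For a one-sample z-test, n = ((z_{α/2} + z_β)·σ/δ)².
z_{α/2} = 2.241 (two-sided α = 0.025); z_β = 1.645 (power 95% → β = 0.05).
n = (3.886 × 1525 / 643)² = 84.94
Round up: n = 85.

85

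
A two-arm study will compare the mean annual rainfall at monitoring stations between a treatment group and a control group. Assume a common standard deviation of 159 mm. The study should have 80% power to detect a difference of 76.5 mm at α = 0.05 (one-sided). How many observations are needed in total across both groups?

108 total

For two equal groups, n per group = 2·((z_α + z_β)·σ/δ)².
z_α = 1.645; z_β = 0.842 (power 80%).
n = 2 × (2.487 × 159 / 76.5)² = 2 × 26.72 = 53.44
Round up: n = 54 per group.
Total across both groups: 2 × 54 = 108.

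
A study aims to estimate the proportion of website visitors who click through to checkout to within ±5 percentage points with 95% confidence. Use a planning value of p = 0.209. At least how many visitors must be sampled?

n = 255

For a proportion with margin E = 0.05 at 95% confidence, z = 1.960.
n = p̂(1−p̂)(z/E)² = 0.209 × 0.791 × (1.960/0.05)² = 254.04
Round up: n = 255.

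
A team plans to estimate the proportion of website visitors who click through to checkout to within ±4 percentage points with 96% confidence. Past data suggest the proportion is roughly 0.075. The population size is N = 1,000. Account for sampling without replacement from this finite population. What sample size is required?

155

For a proportion with margin E = 0.04 at 96% confidence, z = 2.054.
n = p̂(1−p̂)(z/E)² = 0.075 × 0.925 × (2.054/0.04)² = 182.93 — call this n₀.
Finite-population correction with N = 1,000: n = n₀ / (1 + (n₀−1)/N) = 182.93 / 1.182 = 154.76
Round up: n = 155.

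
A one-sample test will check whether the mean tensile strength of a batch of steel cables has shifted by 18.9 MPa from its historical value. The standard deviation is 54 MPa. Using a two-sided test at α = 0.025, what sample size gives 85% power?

88

For a one-sample z-test, n = ((z_{α/2} + z_β)·σ/δ)².
z_{α/2} = 2.241 (two-sided α = 0.025); z_β = 1.036 (power 85% → β = 0.15).
n = (3.277 × 54 / 18.9)² = 87.66
Round up: n = 88.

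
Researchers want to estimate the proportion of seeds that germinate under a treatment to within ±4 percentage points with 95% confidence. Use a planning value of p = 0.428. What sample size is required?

For a proportion with margin E = 0.04 at 95% confidence, z = 1.960.
n = p̂(1−p̂)(z/E)² = 0.428 × 0.572 × (1.960/0.04)² = 587.80
Round up: n = 588.

n = 588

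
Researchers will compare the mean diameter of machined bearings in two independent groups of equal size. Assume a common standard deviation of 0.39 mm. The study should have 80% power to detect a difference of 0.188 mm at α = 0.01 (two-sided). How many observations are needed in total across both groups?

For two equal groups, n per group = 2·((z_{α/2} + z_β)·σ/δ)².
z_{α/2} = 2.576; z_β = 0.842 (power 80%).
n = 2 × (3.418 × 0.39 / 0.188)² = 2 × 50.28 = 100.56
Round up: n = 101 per group.
Total across both groups: 2 × 101 = 202.

202 total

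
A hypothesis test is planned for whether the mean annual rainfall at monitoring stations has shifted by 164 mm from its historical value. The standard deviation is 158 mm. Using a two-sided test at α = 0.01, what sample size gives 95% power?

n = 17

For a one-sample z-test, n = ((z_{α/2} + z_β)·σ/δ)².
z_{α/2} = 2.576 (two-sided α = 0.01); z_β = 1.645 (power 95% → β = 0.05).
n = (4.221 × 158 / 164)² = 16.54
Round up: n = 17.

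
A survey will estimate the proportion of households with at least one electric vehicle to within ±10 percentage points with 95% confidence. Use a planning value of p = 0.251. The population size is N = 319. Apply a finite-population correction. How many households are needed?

For a proportion with margin E = 0.1 at 95% confidence, z = 1.960.
n = p̂(1−p̂)(z/E)² = 0.251 × 0.749 × (1.960/0.1)² = 72.22 — call this n₀.
Finite-population correction with N = 319: n = n₀ / (1 + (n₀−1)/N) = 72.22 / 1.223 = 59.05
Round up: n = 60.

60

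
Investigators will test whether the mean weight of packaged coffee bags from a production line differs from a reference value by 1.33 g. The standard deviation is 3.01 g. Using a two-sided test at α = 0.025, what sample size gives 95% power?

78

For a one-sample z-test, n = ((z_{α/2} + z_β)·σ/δ)².
z_{α/2} = 2.241 (two-sided α = 0.025); z_β = 1.645 (power 95% → β = 0.05).
n = (3.886 × 3.01 / 1.33)² = 77.35
Round up: n = 78.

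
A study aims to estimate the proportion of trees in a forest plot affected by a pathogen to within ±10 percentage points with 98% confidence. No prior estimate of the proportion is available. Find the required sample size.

For a proportion with margin E = 0.1 at 98% confidence, z = 2.326.
With no prior estimate, use p = 0.5, which maximizes p(1−p) at 0.25.
n = 0.25 × (z/E)² = 0.25 × (2.326/0.1)² = 135.26
Round up: n = 136.

136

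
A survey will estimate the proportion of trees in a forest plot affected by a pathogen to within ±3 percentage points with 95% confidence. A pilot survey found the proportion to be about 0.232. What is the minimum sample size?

For a proportion with margin E = 0.03 at 95% confidence, z = 1.960.
n = p̂(1−p̂)(z/E)² = 0.232 × 0.768 × (1.960/0.03)² = 760.53
Round up: n = 761.

761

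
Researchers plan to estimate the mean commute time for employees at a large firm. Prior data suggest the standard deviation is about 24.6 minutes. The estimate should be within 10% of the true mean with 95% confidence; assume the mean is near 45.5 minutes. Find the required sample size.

For a mean, the margin of error is E = z·σ/√n, so n = (zσ/E)².
At 95% confidence, z = 1.960.
E = 10% of 45.5 = 4.55 minutes.
n = (1.960 × 24.6 / 4.55)² = 112.29
Round up: n = 113.

n = 113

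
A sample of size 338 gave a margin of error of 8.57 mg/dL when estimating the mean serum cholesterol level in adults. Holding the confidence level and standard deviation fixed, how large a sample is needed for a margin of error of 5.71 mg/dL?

Margin of error scales as 1/√n, so n₂ = n₁·(E₁/E₂)².
n₂ = 338 × (8.57/5.71)² = 338 × 2.253 = 761.51
Round up: n₂ = 762.

n = 762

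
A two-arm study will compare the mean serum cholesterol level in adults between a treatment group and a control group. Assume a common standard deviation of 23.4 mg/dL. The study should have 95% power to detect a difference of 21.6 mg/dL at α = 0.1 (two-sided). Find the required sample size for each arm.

26 per group

For two equal groups, n per group = 2·((z_{α/2} + z_β)·σ/δ)².
z_{α/2} = 1.645; z_β = 1.645 (power 95%).
n = 2 × (3.290 × 23.4 / 21.6)² = 2 × 12.70 = 25.40
Round up: n = 26 per group.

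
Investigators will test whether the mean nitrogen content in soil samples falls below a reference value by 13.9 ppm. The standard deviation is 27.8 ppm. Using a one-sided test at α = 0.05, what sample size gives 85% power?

For a one-sample z-test, n = ((z_α + z_β)·σ/δ)².
z_α = 1.645 (one-sided α = 0.05); z_β = 1.036 (power 85% → β = 0.15).
n = (2.681 × 27.8 / 13.9)² = 28.75
Round up: n = 29.

n = 29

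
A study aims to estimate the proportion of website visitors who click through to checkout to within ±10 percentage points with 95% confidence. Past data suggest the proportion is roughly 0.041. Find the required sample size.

16

For a proportion with margin E = 0.1 at 95% confidence, z = 1.960.
n = p̂(1−p̂)(z/E)² = 0.041 × 0.959 × (1.960/0.1)² = 15.10
Round up: n = 16.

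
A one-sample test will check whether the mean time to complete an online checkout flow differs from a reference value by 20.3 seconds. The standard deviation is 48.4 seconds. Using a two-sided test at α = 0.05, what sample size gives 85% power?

For a one-sample z-test, n = ((z_{α/2} + z_β)·σ/δ)².
z_{α/2} = 1.960 (two-sided α = 0.05); z_β = 1.036 (power 85% → β = 0.15).
n = (2.996 × 48.4 / 20.3)² = 51.02
Round up: n = 52.

n = 52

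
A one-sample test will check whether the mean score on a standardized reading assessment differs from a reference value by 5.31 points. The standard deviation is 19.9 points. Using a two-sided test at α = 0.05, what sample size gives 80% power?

For a one-sample z-test, n = ((z_{α/2} + z_β)·σ/δ)².
z_{α/2} = 1.960 (two-sided α = 0.05); z_β = 0.842 (power 80% → β = 0.2).
n = (2.802 × 19.9 / 5.31)² = 110.27
Round up: n = 111.

111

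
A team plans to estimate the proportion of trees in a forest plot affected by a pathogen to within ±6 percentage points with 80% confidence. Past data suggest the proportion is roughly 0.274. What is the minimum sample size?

n = 91

For a proportion with margin E = 0.06 at 80% confidence, z = 1.282.
n = p̂(1−p̂)(z/E)² = 0.274 × 0.726 × (1.282/0.06)² = 90.82
Round up: n = 91.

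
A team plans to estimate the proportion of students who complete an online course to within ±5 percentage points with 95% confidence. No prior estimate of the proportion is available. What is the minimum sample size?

385

For a proportion with margin E = 0.05 at 95% confidence, z = 1.960.
With no prior estimate, use p = 0.5, which maximizes p(1−p) at 0.25.
n = 0.25 × (z/E)² = 0.25 × (1.960/0.05)² = 384.16
Round up: n = 385.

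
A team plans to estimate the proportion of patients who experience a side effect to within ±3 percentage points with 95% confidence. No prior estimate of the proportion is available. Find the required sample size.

For a proportion with margin E = 0.03 at 95% confidence, z = 1.960.
With no prior estimate, use p = 0.5, which maximizes p(1−p) at 0.25.
n = 0.25 × (z/E)² = 0.25 × (1.960/0.03)² = 1067.11
Round up: n = 1068.

1068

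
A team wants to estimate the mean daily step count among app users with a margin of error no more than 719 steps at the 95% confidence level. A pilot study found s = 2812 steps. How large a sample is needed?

For a mean, the margin of error is E = z·σ/√n, so n = (zσ/E)².
At 95% confidence, z = 1.960.
n = (1.960 × 2812 / 719)² = 58.76
Round up: n = 59.

59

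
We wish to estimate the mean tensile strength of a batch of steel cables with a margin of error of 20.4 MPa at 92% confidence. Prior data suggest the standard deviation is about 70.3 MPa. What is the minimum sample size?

For a mean, the margin of error is E = z·σ/√n, so n = (zσ/E)².
At 92% confidence, z = 1.751.
n = (1.751 × 70.3 / 20.4)² = 36.41
Round up: n = 37.

37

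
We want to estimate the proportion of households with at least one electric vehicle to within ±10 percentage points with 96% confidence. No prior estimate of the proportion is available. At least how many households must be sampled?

106

For a proportion with margin E = 0.1 at 96% confidence, z = 2.054.
With no prior estimate, use p = 0.5, which maximizes p(1−p) at 0.25.
n = 0.25 × (z/E)² = 0.25 × (2.054/0.1)² = 105.47
Round up: n = 106.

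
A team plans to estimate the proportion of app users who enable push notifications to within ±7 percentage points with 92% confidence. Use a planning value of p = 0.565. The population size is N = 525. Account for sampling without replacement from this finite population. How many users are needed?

For a proportion with margin E = 0.07 at 92% confidence, z = 1.751.
n = p̂(1−p̂)(z/E)² = 0.565 × 0.435 × (1.751/0.07)² = 153.78 — call this n₀.
Finite-population correction with N = 525: n = n₀ / (1 + (n₀−1)/N) = 153.78 / 1.291 = 119.12
Round up: n = 120.

120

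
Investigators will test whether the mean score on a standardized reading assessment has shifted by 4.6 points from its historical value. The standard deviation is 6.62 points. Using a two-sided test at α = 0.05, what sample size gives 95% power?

For a one-sample z-test, n = ((z_{α/2} + z_β)·σ/δ)².
z_{α/2} = 1.960 (two-sided α = 0.05); z_β = 1.645 (power 95% → β = 0.05).
n = (3.605 × 6.62 / 4.6)² = 26.92
Round up: n = 27.

n = 27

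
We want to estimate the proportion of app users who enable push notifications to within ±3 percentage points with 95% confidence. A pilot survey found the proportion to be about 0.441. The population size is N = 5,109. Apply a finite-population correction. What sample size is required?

For a proportion with margin E = 0.03 at 95% confidence, z = 1.960.
n = p̂(1−p̂)(z/E)² = 0.441 × 0.559 × (1.960/0.03)² = 1052.25 — call this n₀.
Finite-population correction with N = 5,109: n = n₀ / (1 + (n₀−1)/N) = 1052.25 / 1.206 = 872.51
Round up: n = 873.

873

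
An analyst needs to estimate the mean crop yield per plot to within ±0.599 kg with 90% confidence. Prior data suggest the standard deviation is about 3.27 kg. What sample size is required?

81

For a mean, the margin of error is E = z·σ/√n, so n = (zσ/E)².
At 90% confidence, z = 1.645.
n = (1.645 × 3.27 / 0.599)² = 80.64
Round up: n = 81.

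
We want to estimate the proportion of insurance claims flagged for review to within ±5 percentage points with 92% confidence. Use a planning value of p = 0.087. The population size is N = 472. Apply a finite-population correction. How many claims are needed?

For a proportion with margin E = 0.05 at 92% confidence, z = 1.751.
n = p̂(1−p̂)(z/E)² = 0.087 × 0.913 × (1.751/0.05)² = 97.41 — call this n₀.
Finite-population correction with N = 472: n = n₀ / (1 + (n₀−1)/N) = 97.41 / 1.204 = 80.91
Round up: n = 81.

81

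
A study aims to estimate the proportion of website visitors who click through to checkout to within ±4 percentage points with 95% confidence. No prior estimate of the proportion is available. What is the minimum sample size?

n = 601

For a proportion with margin E = 0.04 at 95% confidence, z = 1.960.
With no prior estimate, use p = 0.5, which maximizes p(1−p) at 0.25.
n = 0.25 × (z/E)² = 0.25 × (1.960/0.04)² = 600.25
Round up: n = 601.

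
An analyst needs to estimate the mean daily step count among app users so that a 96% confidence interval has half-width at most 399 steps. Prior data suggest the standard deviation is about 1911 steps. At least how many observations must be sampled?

97

For a mean, the margin of error is E = z·σ/√n, so n = (zσ/E)².
At 96% confidence, z = 2.054.
n = (2.054 × 1911 / 399)² = 96.78
Round up: n = 97.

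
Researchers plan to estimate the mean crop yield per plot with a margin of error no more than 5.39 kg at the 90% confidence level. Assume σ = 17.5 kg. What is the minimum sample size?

29

For a mean, the margin of error is E = z·σ/√n, so n = (zσ/E)².
At 90% confidence, z = 1.645.
n = (1.645 × 17.5 / 5.39)² = 28.53
Round up: n = 29.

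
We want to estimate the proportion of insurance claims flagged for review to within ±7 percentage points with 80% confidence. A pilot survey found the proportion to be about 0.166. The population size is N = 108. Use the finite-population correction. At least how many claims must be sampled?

For a proportion with margin E = 0.07 at 80% confidence, z = 1.282.
n = p̂(1−p̂)(z/E)² = 0.166 × 0.834 × (1.282/0.07)² = 46.44 — call this n₀.
Finite-population correction with N = 108: n = n₀ / (1 + (n₀−1)/N) = 46.44 / 1.421 = 32.68
Round up: n = 33.

n = 33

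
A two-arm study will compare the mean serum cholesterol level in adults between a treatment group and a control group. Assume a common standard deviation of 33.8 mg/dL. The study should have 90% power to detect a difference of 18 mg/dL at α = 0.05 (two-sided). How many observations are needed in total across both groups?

150 total

For two equal groups, n per group = 2·((z_{α/2} + z_β)·σ/δ)².
z_{α/2} = 1.960; z_β = 1.282 (power 90%).
n = 2 × (3.242 × 33.8 / 18)² = 2 × 37.06 = 74.12
Round up: n = 75 per group.
Total across both groups: 2 × 75 = 150.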